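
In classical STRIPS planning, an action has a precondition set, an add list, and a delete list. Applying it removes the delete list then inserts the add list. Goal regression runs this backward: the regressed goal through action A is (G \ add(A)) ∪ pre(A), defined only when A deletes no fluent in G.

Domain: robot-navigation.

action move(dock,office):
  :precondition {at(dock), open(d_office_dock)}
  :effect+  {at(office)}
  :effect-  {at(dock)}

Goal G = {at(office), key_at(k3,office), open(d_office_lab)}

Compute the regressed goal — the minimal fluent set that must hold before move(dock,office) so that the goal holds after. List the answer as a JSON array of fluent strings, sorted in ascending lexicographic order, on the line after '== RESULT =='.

Regress:
  G ∩ del = {}  (empty — regression defined)
  G \ add = {at(office), key_at(k3,office), open(d_office_lab)} \ {at(office)} = {key_at(k3,office), open(d_office_lab)}
  ∪ pre   = {key_at(k3,office), open(d_office_lab)} ∪ {at(dock), open(d_office_dock)}
          = {at(dock), key_at(k3,office), open(d_office_dock), open(d_office_lab)}

== RESULT ==
["at(dock)", "key_at(k3,office)", "open(d_office_dock)", "open(d_office_lab)"]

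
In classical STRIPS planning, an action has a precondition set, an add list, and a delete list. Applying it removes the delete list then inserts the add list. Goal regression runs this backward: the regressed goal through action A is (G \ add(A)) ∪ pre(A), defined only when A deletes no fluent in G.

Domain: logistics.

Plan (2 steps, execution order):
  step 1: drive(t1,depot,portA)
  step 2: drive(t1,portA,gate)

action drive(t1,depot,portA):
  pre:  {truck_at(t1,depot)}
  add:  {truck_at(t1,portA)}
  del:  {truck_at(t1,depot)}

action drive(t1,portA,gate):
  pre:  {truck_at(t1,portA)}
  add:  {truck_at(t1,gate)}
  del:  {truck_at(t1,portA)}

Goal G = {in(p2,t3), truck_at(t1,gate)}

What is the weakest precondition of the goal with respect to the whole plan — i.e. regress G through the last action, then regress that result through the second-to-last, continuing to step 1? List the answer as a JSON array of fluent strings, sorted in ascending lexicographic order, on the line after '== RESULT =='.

Regress step by step:
  through step 2 (drive(t1,portA,gate)): drop {truck_at(t1,gate)}, keep {in(p2,t3)}, require {truck_at(t1,portA)}
    → {in(p2,t3), truck_at(t1,portA)}
  through step 1 (drive(t1,depot,portA)): drop {truck_at(t1,portA)}, keep {in(p2,t3)}, require {truck_at(t1,depot)}
    → {in(p2,t3), truck_at(t1,depot)}

== RESULT ==
["in(p2,t3)", "truck_at(t1,depot)"]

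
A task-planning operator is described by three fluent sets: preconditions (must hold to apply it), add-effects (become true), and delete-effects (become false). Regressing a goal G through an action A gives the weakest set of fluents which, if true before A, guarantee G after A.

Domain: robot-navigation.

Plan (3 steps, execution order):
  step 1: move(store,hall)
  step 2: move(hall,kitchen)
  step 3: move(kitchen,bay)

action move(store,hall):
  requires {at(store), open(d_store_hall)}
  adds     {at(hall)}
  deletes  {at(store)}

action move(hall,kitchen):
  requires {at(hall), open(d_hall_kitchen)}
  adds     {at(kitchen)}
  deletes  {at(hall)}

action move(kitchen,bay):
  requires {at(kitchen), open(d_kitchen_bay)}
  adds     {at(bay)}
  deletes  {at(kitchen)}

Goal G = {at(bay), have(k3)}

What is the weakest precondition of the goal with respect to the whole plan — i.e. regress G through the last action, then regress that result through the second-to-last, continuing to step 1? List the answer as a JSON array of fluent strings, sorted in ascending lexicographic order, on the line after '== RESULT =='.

Regress step by step:
  through step 3 (move(kitchen,bay)): drop {at(bay)}, keep {have(k3)}, require {at(kitchen), open(d_kitchen_bay)}
    → {at(kitchen), have(k3), open(d_kitchen_bay)}
  through step 2 (move(hall,kitchen)): drop {at(kitchen)}, keep {have(k3), open(d_kitchen_bay)}, require {at(hall), open(d_hall_kitchen)}
    → {at(hall), have(k3), open(d_hall_kitchen), open(d_kitchen_bay)}
  through step 1 (move(store,hall)): drop {at(hall)}, keep {have(k3), open(d_hall_kitchen), open(d_kitchen_bay)}, require {at(store), open(d_store_hall)}
    → {at(store), have(k3), open(d_hall_kitchen), open(d_kitchen_bay), open(d_store_hall)}

== RESULT ==
["at(store)", "have(k3)", "open(d_hall_kitchen)", "open(d_kitchen_bay)", "open(d_store_hall)"]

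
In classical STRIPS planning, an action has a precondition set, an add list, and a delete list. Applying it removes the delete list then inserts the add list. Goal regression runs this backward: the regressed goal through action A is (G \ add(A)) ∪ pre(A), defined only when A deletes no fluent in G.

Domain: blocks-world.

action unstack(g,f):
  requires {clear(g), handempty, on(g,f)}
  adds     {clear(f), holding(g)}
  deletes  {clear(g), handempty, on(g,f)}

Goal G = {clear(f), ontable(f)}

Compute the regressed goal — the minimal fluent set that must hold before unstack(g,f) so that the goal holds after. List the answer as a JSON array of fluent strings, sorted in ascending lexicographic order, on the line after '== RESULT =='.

Regress:
  G ∩ del = {}  (empty — regression defined)
  G \ add = {clear(f), ontable(f)} \ {clear(f), holding(g)} = {ontable(f)}
  ∪ pre   = {ontable(f)} ∪ {clear(g), handempty, on(g,f)}
          = {clear(g), handempty, on(g,f), ontable(f)}

== RESULT ==
["clear(g)", "handempty", "on(g,f)", "ontable(f)"]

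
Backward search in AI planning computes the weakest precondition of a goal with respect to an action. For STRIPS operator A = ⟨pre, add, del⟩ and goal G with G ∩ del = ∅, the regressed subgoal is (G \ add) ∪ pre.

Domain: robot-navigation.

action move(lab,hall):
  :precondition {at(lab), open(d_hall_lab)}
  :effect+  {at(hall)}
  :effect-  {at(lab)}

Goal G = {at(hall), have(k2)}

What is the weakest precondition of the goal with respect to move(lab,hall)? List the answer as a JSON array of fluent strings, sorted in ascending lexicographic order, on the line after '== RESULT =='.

Compute (G \ add) ∪ pre:
  G ∩ del = {}  (empty — regression defined)
  G \ add = {at(hall), have(k2)} \ {at(hall)} = {have(k2)}
  ∪ pre   = {have(k2)} ∪ {at(lab), open(d_hall_lab)}
          = {at(lab), have(k2), open(d_hall_lab)}

== RESULT ==
["at(lab)", "have(k2)", "open(d_hall_lab)"]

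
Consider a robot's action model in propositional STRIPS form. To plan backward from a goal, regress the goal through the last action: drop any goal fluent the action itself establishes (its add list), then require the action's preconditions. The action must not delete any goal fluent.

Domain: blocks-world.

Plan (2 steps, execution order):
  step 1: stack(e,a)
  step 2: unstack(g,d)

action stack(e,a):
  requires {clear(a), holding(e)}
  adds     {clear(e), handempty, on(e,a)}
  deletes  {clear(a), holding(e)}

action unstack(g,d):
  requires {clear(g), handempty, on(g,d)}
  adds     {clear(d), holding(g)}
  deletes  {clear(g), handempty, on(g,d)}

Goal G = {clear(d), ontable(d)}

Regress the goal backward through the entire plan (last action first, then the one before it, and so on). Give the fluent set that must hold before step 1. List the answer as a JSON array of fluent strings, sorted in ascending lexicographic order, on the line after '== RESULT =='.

Regress step by step:
  through step 2 (unstack(g,d)): drop {clear(d)}, keep {ontable(d)}, require {clear(g), handempty, on(g,d)}
    → {clear(g), handempty, on(g,d), ontable(d)}
  through step 1 (stack(e,a)): drop {handempty}, keep {clear(g), on(g,d), ontable(d)}, require {clear(a), holding(e)}
    → {clear(a), clear(g), holding(e), on(g,d), ontable(d)}

== RESULT ==
["clear(a)", "clear(g)", "holding(e)", "on(g,d)", "ontable(d)"]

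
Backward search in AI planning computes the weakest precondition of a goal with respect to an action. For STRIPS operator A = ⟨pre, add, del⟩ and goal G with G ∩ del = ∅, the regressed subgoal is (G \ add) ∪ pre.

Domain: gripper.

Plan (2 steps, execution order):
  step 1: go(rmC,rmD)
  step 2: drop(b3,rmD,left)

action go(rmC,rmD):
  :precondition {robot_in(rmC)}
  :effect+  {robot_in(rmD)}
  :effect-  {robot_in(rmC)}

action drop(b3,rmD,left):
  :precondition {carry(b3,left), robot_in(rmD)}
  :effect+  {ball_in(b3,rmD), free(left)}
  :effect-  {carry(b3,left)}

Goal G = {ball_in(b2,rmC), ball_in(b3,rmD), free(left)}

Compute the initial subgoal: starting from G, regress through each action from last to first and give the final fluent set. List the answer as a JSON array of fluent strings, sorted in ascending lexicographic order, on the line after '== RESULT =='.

Work backward from the goal:
  through step 2 (drop(b3,rmD,left)): drop {ball_in(b3,rmD), free(left)}, keep {ball_in(b2,rmC)}, require {carry(b3,left), robot_in(rmD)}
    → {ball_in(b2,rmC), carry(b3,left), robot_in(rmD)}
  through step 1 (go(rmC,rmD)): drop {robot_in(rmD)}, keep {ball_in(b2,rmC), carry(b3,left)}, require {robot_in(rmC)}
    → {ball_in(b2,rmC), carry(b3,left), robot_in(rmC)}

== RESULT ==
["ball_in(b2,rmC)", "carry(b3,left)", "robot_in(rmC)"]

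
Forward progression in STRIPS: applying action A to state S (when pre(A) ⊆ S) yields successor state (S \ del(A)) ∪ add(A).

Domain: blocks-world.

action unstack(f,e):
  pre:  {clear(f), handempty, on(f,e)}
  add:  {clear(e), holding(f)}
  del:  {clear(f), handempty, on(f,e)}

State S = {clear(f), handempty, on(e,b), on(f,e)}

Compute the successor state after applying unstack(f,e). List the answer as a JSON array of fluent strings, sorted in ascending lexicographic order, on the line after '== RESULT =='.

Compute (S \ del) ∪ add:
  pre ⊆ S: {clear(f), handempty, on(f,e)} ⊆ S  — applicable
  S \ del = {on(e,b)}
  ∪ add   = {clear(e), holding(f), on(e,b)}

== RESULT ==
["clear(e)", "holding(f)", "on(e,b)"]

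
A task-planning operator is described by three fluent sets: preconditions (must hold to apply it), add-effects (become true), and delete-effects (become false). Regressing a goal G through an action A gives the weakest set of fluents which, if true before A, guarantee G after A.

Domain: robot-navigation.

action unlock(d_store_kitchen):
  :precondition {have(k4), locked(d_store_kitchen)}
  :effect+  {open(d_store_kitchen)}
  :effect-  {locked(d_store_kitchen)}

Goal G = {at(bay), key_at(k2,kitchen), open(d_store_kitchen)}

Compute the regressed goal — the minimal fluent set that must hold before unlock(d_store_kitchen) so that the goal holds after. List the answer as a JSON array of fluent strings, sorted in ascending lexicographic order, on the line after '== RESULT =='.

Compute (G \ add) ∪ pre:
  G ∩ del = {}  (empty — regression defined)
  G \ add = {at(bay), key_at(k2,kitchen), open(d_store_kitchen)} \ {open(d_store_kitchen)} = {at(bay), key_at(k2,kitchen)}
  ∪ pre   = {at(bay), key_at(k2,kitchen)} ∪ {have(k4), locked(d_store_kitchen)}
          = {at(bay), have(k4), key_at(k2,kitchen), locked(d_store_kitchen)}

== RESULT ==
["at(bay)", "have(k4)", "key_at(k2,kitchen)", "locked(d_store_kitchen)"]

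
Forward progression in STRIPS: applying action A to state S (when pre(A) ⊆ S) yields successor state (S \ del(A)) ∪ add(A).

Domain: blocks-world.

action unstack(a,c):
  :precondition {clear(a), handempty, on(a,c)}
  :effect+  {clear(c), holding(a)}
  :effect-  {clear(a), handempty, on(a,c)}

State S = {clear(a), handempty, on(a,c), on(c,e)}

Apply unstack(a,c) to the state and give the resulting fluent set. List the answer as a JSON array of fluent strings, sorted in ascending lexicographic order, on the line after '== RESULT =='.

Progress:
  pre ⊆ S: {clear(a), handempty, on(a,c)} ⊆ S  — applicable
  S \ del = {on(c,e)}
  ∪ add   = {clear(c), holding(a), on(c,e)}

== RESULT ==
["clear(c)", "holding(a)", "on(c,e)"]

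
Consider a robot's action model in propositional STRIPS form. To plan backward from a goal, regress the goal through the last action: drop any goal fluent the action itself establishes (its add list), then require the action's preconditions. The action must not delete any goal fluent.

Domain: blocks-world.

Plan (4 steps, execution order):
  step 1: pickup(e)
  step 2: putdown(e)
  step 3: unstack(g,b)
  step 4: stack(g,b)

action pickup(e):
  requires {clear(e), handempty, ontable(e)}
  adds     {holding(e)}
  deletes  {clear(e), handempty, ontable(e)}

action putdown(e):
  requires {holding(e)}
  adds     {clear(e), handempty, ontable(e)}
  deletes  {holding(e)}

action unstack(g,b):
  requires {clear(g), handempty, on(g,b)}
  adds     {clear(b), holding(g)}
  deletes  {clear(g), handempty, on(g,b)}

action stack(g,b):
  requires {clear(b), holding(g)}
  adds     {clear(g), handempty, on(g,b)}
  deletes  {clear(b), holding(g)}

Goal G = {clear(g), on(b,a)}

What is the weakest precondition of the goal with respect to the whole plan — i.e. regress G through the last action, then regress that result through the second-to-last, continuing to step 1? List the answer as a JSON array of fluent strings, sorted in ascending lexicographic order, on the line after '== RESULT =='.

Regress step by step:
  through step 4 (stack(g,b)): drop {clear(g)}, keep {on(b,a)}, require {clear(b), holding(g)}
    → {clear(b), holding(g), on(b,a)}
  through step 3 (unstack(g,b)): drop {clear(b), holding(g)}, keep {on(b,a)}, require {clear(g), handempty, on(g,b)}
    → {clear(g), handempty, on(b,a), on(g,b)}
  through step 2 (putdown(e)): drop {handempty}, keep {clear(g), on(b,a), on(g,b)}, require {holding(e)}
    → {clear(g), holding(e), on(b,a), on(g,b)}
  through step 1 (pickup(e)): drop {holding(e)}, keep {clear(g), on(b,a), on(g,b)}, require {clear(e), handempty, ontable(e)}
    → {clear(e), clear(g), handempty, on(b,a), on(g,b), ontable(e)}

== RESULT ==
["clear(e)", "clear(g)", "handempty", "on(b,a)", "on(g,b)", "ontable(e)"]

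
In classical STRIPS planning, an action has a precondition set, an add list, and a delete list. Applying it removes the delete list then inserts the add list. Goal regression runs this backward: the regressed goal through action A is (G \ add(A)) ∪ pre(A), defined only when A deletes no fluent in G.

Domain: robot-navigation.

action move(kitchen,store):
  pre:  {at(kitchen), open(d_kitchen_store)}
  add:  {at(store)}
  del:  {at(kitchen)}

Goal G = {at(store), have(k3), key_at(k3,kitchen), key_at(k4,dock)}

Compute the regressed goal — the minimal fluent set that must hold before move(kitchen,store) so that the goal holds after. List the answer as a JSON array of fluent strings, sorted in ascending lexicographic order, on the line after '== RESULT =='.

Regress:
  G ∩ del = {}  (empty — regression defined)
  G \ add = {at(store), have(k3), key_at(k3,kitchen), key_at(k4,dock)} \ {at(store)} = {have(k3), key_at(k3,kitchen), key_at(k4,dock)}
  ∪ pre   = {have(k3), key_at(k3,kitchen), key_at(k4,dock)} ∪ {at(kitchen), open(d_kitchen_store)}
          = {at(kitchen), have(k3), key_at(k3,kitchen), key_at(k4,dock), open(d_kitchen_store)}

== RESULT ==
["at(kitchen)", "have(k3)", "key_at(k3,kitchen)", "key_at(k4,dock)", "open(d_kitchen_store)"]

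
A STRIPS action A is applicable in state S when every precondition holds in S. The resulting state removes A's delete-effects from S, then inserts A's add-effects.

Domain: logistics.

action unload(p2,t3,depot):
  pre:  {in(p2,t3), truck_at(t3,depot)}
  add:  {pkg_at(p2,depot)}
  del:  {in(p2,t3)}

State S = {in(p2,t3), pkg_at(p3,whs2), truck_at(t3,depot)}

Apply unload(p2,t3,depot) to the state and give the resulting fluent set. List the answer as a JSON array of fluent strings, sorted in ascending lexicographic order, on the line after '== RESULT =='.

Compute (S \ del) ∪ add:
  pre ⊆ S: {in(p2,t3), truck_at(t3,depot)} ⊆ S  — applicable
  S \ del = {pkg_at(p3,whs2), truck_at(t3,depot)}
  ∪ add   = {pkg_at(p2,depot), pkg_at(p3,whs2), truck_at(t3,depot)}

== RESULT ==
["pkg_at(p2,depot)", "pkg_at(p3,whs2)", "truck_at(t3,depot)"]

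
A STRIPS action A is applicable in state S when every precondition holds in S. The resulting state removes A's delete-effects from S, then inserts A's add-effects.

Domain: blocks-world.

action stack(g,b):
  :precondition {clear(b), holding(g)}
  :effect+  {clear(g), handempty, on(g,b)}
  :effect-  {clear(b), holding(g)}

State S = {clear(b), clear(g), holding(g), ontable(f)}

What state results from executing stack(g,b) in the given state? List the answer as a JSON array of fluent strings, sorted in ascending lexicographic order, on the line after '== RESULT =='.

Progress:
  pre ⊆ S: {clear(b), holding(g)} ⊆ S  — applicable
  S \ del = {clear(g), ontable(f)}
  ∪ add   = {clear(g), handempty, on(g,b), ontable(f)}

== RESULT ==
["clear(g)", "handempty", "on(g,b)", "ontable(f)"]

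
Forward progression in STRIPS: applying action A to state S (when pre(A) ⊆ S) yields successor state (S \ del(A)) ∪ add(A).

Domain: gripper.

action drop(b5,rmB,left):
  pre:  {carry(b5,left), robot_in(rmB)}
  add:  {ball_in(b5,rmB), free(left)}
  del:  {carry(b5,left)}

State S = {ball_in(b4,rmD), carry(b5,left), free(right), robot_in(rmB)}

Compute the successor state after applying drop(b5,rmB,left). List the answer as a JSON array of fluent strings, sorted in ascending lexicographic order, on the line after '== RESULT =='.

Compute (S \ del) ∪ add:
  pre ⊆ S: {carry(b5,left), robot_in(rmB)} ⊆ S  — applicable
  S \ del = {ball_in(b4,rmD), free(right), robot_in(rmB)}
  ∪ add   = {ball_in(b4,rmD), ball_in(b5,rmB), free(left), free(right), robot_in(rmB)}

== RESULT ==
["ball_in(b4,rmD)", "ball_in(b5,rmB)", "free(left)", "free(right)", "robot_in(rmB)"]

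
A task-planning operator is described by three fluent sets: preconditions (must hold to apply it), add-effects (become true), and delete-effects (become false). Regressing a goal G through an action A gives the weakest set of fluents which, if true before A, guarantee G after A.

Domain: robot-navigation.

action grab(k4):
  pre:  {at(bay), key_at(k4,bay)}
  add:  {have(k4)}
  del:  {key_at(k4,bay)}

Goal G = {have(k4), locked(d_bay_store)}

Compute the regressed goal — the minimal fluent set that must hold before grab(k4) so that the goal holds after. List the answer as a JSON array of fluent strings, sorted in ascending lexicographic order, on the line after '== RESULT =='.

Compute (G \ add) ∪ pre:
  G ∩ del = {}  (empty — regression defined)
  G \ add = {have(k4), locked(d_bay_store)} \ {have(k4)} = {locked(d_bay_store)}
  ∪ pre   = {locked(d_bay_store)} ∪ {at(bay), key_at(k4,bay)}
          = {at(bay), key_at(k4,bay), locked(d_bay_store)}

== RESULT ==
["at(bay)", "key_at(k4,bay)", "locked(d_bay_store)"]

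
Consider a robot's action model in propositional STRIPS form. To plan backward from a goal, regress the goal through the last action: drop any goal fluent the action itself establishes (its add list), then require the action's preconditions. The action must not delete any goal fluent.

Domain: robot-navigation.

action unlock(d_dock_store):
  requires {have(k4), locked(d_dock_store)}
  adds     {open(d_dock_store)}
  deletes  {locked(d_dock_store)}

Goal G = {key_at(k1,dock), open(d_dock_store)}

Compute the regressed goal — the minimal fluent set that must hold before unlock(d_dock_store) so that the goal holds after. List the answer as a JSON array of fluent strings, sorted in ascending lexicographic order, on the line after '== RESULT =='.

Regress:
  G ∩ del = {}  (empty — regression defined)
  G \ add = {key_at(k1,dock), open(d_dock_store)} \ {open(d_dock_store)} = {key_at(k1,dock)}
  ∪ pre   = {key_at(k1,dock)} ∪ {have(k4), locked(d_dock_store)}
          = {have(k4), key_at(k1,dock), locked(d_dock_store)}

== RESULT ==
["have(k4)", "key_at(k1,dock)", "locked(d_dock_store)"]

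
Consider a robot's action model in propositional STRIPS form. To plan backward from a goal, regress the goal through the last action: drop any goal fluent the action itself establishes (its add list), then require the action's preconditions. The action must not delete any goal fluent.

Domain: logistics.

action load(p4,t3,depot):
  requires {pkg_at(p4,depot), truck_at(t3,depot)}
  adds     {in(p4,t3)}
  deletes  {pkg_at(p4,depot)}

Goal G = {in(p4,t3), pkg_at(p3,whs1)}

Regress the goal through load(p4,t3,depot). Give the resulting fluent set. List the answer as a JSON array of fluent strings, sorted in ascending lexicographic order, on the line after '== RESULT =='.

Compute (G \ add) ∪ pre:
  G ∩ del = {}  (empty — regression defined)
  G \ add = {in(p4,t3), pkg_at(p3,whs1)} \ {in(p4,t3)} = {pkg_at(p3,whs1)}
  ∪ pre   = {pkg_at(p3,whs1)} ∪ {pkg_at(p4,depot), truck_at(t3,depot)}
          = {pkg_at(p3,whs1), pkg_at(p4,depot), truck_at(t3,depot)}

== RESULT ==
["pkg_at(p3,whs1)", "pkg_at(p4,depot)", "truck_at(t3,depot)"]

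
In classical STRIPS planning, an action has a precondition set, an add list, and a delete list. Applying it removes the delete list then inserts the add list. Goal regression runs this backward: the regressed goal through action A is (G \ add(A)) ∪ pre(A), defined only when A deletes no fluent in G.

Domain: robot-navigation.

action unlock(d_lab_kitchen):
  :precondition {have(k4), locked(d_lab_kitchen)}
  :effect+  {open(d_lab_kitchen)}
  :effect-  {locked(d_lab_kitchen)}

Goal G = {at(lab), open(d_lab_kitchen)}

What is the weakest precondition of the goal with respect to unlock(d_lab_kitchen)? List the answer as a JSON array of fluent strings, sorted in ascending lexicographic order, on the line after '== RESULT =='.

Regress:
  G ∩ del = {}  (empty — regression defined)
  G \ add = {at(lab), open(d_lab_kitchen)} \ {open(d_lab_kitchen)} = {at(lab)}
  ∪ pre   = {at(lab)} ∪ {have(k4), locked(d_lab_kitchen)}
          = {at(lab), have(k4), locked(d_lab_kitchen)}

== RESULT ==
["at(lab)", "have(k4)", "locked(d_lab_kitchen)"]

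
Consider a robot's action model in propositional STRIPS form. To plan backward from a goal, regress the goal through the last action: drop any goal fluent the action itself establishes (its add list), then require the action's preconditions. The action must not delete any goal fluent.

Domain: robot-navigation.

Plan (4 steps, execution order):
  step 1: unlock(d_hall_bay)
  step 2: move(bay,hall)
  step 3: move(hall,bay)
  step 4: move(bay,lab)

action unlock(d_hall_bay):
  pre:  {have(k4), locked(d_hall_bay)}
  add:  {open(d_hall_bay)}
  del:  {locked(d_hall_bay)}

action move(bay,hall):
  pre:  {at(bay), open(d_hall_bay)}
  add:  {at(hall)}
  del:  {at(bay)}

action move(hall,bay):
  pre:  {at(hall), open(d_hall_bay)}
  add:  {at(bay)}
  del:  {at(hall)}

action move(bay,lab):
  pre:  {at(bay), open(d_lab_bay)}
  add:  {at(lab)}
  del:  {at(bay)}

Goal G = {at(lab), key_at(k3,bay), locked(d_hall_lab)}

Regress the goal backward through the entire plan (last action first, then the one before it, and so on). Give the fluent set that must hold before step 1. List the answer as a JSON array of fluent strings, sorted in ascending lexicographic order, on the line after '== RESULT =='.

Regress step by step:
  through step 4 (move(bay,lab)): drop {at(lab)}, keep {key_at(k3,bay), locked(d_hall_lab)}, require {at(bay), open(d_lab_bay)}
    → {at(bay), key_at(k3,bay), locked(d_hall_lab), open(d_lab_bay)}
  through step 3 (move(hall,bay)): drop {at(bay)}, keep {key_at(k3,bay), locked(d_hall_lab), open(d_lab_bay)}, require {at(hall), open(d_hall_bay)}
    → {at(hall), key_at(k3,bay), locked(d_hall_lab), open(d_hall_bay), open(d_lab_bay)}
  through step 2 (move(bay,hall)): drop {at(hall)}, keep {key_at(k3,bay), locked(d_hall_lab), open(d_hall_bay), open(d_lab_bay)}, require {at(bay), open(d_hall_bay)}
    → {at(bay), key_at(k3,bay), locked(d_hall_lab), open(d_hall_bay), open(d_lab_bay)}
  through step 1 (unlock(d_hall_bay)): drop {open(d_hall_bay)}, keep {at(bay), key_at(k3,bay), locked(d_hall_lab), open(d_lab_bay)}, require {have(k4), locked(d_hall_bay)}
    → {at(bay), have(k4), key_at(k3,bay), locked(d_hall_bay), locked(d_hall_lab), open(d_lab_bay)}

== RESULT ==
["at(bay)", "have(k4)", "key_at(k3,bay)", "locked(d_hall_bay)", "locked(d_hall_lab)", "open(d_lab_bay)"]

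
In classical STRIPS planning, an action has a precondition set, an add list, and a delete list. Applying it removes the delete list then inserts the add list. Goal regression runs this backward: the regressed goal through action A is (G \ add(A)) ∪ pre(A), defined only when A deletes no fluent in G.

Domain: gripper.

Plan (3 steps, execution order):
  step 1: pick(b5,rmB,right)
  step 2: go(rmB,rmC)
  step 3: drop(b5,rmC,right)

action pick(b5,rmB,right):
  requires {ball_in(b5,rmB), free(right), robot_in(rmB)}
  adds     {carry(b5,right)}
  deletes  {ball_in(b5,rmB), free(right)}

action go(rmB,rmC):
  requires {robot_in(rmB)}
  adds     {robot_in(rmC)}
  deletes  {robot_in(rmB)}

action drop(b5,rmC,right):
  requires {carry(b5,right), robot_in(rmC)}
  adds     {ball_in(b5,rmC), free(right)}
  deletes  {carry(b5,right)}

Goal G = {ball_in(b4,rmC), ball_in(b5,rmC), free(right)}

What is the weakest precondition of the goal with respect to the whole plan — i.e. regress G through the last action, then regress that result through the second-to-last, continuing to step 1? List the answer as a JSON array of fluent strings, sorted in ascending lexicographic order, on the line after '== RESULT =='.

Work backward from the goal:
  through step 3 (drop(b5,rmC,right)): drop {ball_in(b5,rmC), free(right)}, keep {ball_in(b4,rmC)}, require {carry(b5,right), robot_in(rmC)}
    → {ball_in(b4,rmC), carry(b5,right), robot_in(rmC)}
  through step 2 (go(rmB,rmC)): drop {robot_in(rmC)}, keep {ball_in(b4,rmC), carry(b5,right)}, require {robot_in(rmB)}
    → {ball_in(b4,rmC), carry(b5,right), robot_in(rmB)}
  through step 1 (pick(b5,rmB,right)): drop {carry(b5,right)}, keep {ball_in(b4,rmC), robot_in(rmB)}, require {ball_in(b5,rmB), free(right), robot_in(rmB)}
    → {ball_in(b4,rmC), ball_in(b5,rmB), free(right), robot_in(rmB)}

== RESULT ==
["ball_in(b4,rmC)", "ball_in(b5,rmB)", "free(right)", "robot_in(rmB)"]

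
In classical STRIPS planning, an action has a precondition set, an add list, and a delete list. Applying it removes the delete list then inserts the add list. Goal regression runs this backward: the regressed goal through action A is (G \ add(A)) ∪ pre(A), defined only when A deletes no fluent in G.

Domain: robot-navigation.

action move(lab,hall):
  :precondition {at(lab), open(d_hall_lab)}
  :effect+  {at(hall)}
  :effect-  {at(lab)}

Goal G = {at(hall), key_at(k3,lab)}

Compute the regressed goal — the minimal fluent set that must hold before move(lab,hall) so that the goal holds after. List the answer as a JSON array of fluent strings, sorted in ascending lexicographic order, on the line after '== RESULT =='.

Regress:
  G ∩ del = {}  (empty — regression defined)
  G \ add = {at(hall), key_at(k3,lab)} \ {at(hall)} = {key_at(k3,lab)}
  ∪ pre   = {key_at(k3,lab)} ∪ {at(lab), open(d_hall_lab)}
          = {at(lab), key_at(k3,lab), open(d_hall_lab)}

== RESULT ==
["at(lab)", "key_at(k3,lab)", "open(d_hall_lab)"]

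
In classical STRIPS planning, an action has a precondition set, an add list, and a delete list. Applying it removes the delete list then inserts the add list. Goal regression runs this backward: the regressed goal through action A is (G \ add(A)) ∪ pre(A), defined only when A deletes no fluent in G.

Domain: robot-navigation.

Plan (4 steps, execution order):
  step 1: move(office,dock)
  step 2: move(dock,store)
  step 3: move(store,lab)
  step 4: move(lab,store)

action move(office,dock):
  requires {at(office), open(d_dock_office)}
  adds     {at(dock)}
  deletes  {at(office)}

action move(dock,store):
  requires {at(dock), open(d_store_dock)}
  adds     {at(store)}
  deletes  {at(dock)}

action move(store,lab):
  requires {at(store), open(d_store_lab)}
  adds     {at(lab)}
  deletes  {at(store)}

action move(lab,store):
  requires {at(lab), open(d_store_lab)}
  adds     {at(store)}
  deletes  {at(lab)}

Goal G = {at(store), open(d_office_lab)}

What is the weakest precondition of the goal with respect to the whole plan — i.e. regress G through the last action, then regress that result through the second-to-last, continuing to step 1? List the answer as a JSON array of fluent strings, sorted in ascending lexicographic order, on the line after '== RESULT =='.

Work backward from the goal:
  through step 4 (move(lab,store)): drop {at(store)}, keep {open(d_office_lab)}, require {at(lab), open(d_store_lab)}
    → {at(lab), open(d_office_lab), open(d_store_lab)}
  through step 3 (move(store,lab)): drop {at(lab)}, keep {open(d_office_lab), open(d_store_lab)}, require {at(store), open(d_store_lab)}
    → {at(store), open(d_office_lab), open(d_store_lab)}
  through step 2 (move(dock,store)): drop {at(store)}, keep {open(d_office_lab), open(d_store_lab)}, require {at(dock), open(d_store_dock)}
    → {at(dock), open(d_office_lab), open(d_store_dock), open(d_store_lab)}
  through step 1 (move(office,dock)): drop {at(dock)}, keep {open(d_office_lab), open(d_store_dock), open(d_store_lab)}, require {at(office), open(d_dock_office)}
    → {at(office), open(d_dock_office), open(d_office_lab), open(d_store_dock), open(d_store_lab)}

== RESULT ==
["at(office)", "open(d_dock_office)", "open(d_office_lab)", "open(d_store_dock)", "open(d_store_lab)"]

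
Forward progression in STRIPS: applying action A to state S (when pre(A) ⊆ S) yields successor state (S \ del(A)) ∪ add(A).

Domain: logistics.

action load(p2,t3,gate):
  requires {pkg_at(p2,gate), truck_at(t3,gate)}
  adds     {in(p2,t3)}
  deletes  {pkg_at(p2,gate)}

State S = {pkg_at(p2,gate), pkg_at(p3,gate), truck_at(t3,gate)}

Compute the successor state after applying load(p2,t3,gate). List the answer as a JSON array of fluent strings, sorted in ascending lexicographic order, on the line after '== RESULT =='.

Progress:
  pre ⊆ S: {pkg_at(p2,gate), truck_at(t3,gate)} ⊆ S  — applicable
  S \ del = {pkg_at(p3,gate), truck_at(t3,gate)}
  ∪ add   = {in(p2,t3), pkg_at(p3,gate), truck_at(t3,gate)}

== RESULT ==
["in(p2,t3)", "pkg_at(p3,gate)", "truck_at(t3,gate)"]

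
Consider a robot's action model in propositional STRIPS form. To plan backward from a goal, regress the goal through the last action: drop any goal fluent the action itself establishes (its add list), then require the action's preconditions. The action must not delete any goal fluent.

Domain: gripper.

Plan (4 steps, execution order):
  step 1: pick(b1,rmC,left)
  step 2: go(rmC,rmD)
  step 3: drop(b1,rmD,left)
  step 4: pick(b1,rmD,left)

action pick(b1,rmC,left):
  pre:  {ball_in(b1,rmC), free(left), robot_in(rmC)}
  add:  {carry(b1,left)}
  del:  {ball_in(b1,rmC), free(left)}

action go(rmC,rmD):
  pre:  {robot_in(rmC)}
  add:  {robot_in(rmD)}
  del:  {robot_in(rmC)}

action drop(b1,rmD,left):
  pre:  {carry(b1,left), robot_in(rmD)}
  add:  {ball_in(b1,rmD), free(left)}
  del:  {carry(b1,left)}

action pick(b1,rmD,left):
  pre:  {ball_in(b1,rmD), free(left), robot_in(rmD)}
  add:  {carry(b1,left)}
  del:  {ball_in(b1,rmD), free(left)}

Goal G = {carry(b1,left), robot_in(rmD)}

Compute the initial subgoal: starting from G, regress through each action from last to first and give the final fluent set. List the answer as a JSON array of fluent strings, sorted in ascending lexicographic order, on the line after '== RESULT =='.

Work backward from the goal:
  through step 4 (pick(b1,rmD,left)): drop {carry(b1,left)}, keep {robot_in(rmD)}, require {ball_in(b1,rmD), free(left), robot_in(rmD)}
    → {ball_in(b1,rmD), free(left), robot_in(rmD)}
  through step 3 (drop(b1,rmD,left)): drop {ball_in(b1,rmD), free(left)}, keep {robot_in(rmD)}, require {carry(b1,left), robot_in(rmD)}
    → {carry(b1,left), robot_in(rmD)}
  through step 2 (go(rmC,rmD)): drop {robot_in(rmD)}, keep {carry(b1,left)}, require {robot_in(rmC)}
    → {carry(b1,left), robot_in(rmC)}
  through step 1 (pick(b1,rmC,left)): drop {carry(b1,left)}, keep {robot_in(rmC)}, require {ball_in(b1,rmC), free(left), robot_in(rmC)}
    → {ball_in(b1,rmC), free(left), robot_in(rmC)}

== RESULT ==
["ball_in(b1,rmC)", "free(left)", "robot_in(rmC)"]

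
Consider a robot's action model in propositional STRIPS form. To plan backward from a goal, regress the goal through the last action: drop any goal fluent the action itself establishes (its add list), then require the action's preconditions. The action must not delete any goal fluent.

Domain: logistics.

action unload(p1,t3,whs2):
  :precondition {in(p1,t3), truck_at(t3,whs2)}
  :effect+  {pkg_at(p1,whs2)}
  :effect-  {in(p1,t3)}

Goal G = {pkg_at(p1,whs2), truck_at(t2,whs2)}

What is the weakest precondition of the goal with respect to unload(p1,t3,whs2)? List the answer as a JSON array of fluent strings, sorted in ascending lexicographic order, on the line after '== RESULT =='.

Compute (G \ add) ∪ pre:
  G ∩ del = {}  (empty — regression defined)
  G \ add = {pkg_at(p1,whs2), truck_at(t2,whs2)} \ {pkg_at(p1,whs2)} = {truck_at(t2,whs2)}
  ∪ pre   = {truck_at(t2,whs2)} ∪ {in(p1,t3), truck_at(t3,whs2)}
          = {in(p1,t3), truck_at(t2,whs2), truck_at(t3,whs2)}

== RESULT ==
["in(p1,t3)", "truck_at(t2,whs2)", "truck_at(t3,whs2)"]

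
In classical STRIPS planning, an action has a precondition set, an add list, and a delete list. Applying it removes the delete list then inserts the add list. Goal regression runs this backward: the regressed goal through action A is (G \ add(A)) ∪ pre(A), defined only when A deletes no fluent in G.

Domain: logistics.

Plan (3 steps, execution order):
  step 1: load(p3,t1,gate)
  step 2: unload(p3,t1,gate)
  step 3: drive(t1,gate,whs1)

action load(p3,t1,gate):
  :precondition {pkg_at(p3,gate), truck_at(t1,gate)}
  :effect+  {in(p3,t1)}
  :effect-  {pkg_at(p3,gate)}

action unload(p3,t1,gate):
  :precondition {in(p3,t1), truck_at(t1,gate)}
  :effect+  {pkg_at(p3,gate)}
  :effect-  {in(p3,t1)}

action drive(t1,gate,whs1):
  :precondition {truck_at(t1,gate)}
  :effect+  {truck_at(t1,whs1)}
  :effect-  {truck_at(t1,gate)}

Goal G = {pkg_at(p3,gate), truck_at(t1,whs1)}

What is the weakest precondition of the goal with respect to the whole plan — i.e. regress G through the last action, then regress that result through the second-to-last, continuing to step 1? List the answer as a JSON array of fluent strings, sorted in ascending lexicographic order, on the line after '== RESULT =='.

Work backward from the goal:
  through step 3 (drive(t1,gate,whs1)): drop {truck_at(t1,whs1)}, keep {pkg_at(p3,gate)}, require {truck_at(t1,gate)}
    → {pkg_at(p3,gate), truck_at(t1,gate)}
  through step 2 (unload(p3,t1,gate)): drop {pkg_at(p3,gate)}, keep {truck_at(t1,gate)}, require {in(p3,t1), truck_at(t1,gate)}
    → {in(p3,t1), truck_at(t1,gate)}
  through step 1 (load(p3,t1,gate)): drop {in(p3,t1)}, keep {truck_at(t1,gate)}, require {pkg_at(p3,gate), truck_at(t1,gate)}
    → {pkg_at(p3,gate), truck_at(t1,gate)}

== RESULT ==
["pkg_at(p3,gate)", "truck_at(t1,gate)"]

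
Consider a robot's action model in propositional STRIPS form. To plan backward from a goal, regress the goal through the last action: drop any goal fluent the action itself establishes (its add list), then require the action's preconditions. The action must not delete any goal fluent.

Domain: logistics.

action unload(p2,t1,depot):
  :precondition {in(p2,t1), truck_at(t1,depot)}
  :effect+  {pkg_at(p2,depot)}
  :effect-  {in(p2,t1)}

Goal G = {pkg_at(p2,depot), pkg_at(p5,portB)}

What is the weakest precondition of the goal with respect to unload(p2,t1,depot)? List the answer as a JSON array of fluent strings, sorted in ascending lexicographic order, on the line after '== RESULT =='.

Regress:
  G ∩ del = {}  (empty — regression defined)
  G \ add = {pkg_at(p2,depot), pkg_at(p5,portB)} \ {pkg_at(p2,depot)} = {pkg_at(p5,portB)}
  ∪ pre   = {pkg_at(p5,portB)} ∪ {in(p2,t1), truck_at(t1,depot)}
          = {in(p2,t1), pkg_at(p5,portB), truck_at(t1,depot)}

== RESULT ==
["in(p2,t1)", "pkg_at(p5,portB)", "truck_at(t1,depot)"]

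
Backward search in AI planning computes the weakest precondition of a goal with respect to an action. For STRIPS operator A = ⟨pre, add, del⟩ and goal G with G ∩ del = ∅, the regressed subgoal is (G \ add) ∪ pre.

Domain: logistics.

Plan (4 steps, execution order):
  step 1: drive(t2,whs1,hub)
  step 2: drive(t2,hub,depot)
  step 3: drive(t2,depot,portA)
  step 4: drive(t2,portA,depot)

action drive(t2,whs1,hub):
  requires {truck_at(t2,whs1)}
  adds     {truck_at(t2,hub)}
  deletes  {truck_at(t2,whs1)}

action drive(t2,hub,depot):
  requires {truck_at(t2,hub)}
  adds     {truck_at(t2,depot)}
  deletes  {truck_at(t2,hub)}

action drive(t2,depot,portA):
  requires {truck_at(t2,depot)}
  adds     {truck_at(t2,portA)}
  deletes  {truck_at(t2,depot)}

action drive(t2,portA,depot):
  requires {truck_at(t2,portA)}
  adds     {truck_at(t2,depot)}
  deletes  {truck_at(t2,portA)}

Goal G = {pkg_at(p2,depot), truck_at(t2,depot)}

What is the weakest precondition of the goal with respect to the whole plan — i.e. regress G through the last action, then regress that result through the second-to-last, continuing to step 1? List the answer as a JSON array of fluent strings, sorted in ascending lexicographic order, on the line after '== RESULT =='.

Regress step by step:
  through step 4 (drive(t2,portA,depot)): drop {truck_at(t2,depot)}, keep {pkg_at(p2,depot)}, require {truck_at(t2,portA)}
    → {pkg_at(p2,depot), truck_at(t2,portA)}
  through step 3 (drive(t2,depot,portA)): drop {truck_at(t2,portA)}, keep {pkg_at(p2,depot)}, require {truck_at(t2,depot)}
    → {pkg_at(p2,depot), truck_at(t2,depot)}
  through step 2 (drive(t2,hub,depot)): drop {truck_at(t2,depot)}, keep {pkg_at(p2,depot)}, require {truck_at(t2,hub)}
    → {pkg_at(p2,depot), truck_at(t2,hub)}
  through step 1 (drive(t2,whs1,hub)): drop {truck_at(t2,hub)}, keep {pkg_at(p2,depot)}, require {truck_at(t2,whs1)}
    → {pkg_at(p2,depot), truck_at(t2,whs1)}

== RESULT ==
["pkg_at(p2,depot)", "truck_at(t2,whs1)"]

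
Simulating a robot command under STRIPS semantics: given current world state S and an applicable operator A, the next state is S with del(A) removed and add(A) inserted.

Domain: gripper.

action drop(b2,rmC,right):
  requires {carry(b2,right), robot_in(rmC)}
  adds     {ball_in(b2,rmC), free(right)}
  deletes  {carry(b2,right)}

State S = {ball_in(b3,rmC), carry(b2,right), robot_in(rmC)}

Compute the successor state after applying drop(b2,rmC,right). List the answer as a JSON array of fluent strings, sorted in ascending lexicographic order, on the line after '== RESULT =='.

Progress:
  pre ⊆ S: {carry(b2,right), robot_in(rmC)} ⊆ S  — applicable
  S \ del = {ball_in(b3,rmC), robot_in(rmC)}
  ∪ add   = {ball_in(b2,rmC), ball_in(b3,rmC), free(right), robot_in(rmC)}

== RESULT ==
["ball_in(b2,rmC)", "ball_in(b3,rmC)", "free(right)", "robot_in(rmC)"]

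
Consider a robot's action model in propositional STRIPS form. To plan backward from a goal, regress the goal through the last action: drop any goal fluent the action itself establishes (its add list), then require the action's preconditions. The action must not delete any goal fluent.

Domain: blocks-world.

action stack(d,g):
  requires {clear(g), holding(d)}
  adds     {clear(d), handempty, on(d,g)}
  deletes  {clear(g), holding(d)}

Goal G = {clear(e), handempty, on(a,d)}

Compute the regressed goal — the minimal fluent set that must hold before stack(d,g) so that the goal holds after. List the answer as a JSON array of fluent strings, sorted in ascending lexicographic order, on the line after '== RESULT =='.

Regress:
  G ∩ del = {}  (empty — regression defined)
  G \ add = {clear(e), handempty, on(a,d)} \ {clear(d), handempty, on(d,g)} = {clear(e), on(a,d)}
  ∪ pre   = {clear(e), on(a,d)} ∪ {clear(g), holding(d)}
          = {clear(e), clear(g), holding(d), on(a,d)}

== RESULT ==
["clear(e)", "clear(g)", "holding(d)", "on(a,d)"]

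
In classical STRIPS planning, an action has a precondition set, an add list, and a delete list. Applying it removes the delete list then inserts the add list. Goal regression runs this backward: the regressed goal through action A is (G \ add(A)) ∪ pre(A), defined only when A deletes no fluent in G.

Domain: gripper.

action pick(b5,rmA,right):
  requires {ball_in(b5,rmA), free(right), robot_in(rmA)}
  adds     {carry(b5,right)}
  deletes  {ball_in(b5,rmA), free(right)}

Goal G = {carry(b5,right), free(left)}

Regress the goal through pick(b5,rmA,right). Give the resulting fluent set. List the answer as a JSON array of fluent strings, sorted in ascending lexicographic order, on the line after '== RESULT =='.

Compute (G \ add) ∪ pre:
  G ∩ del = {}  (empty — regression defined)
  G \ add = {carry(b5,right), free(left)} \ {carry(b5,right)} = {free(left)}
  ∪ pre   = {free(left)} ∪ {ball_in(b5,rmA), free(right), robot_in(rmA)}
          = {ball_in(b5,rmA), free(left), free(right), robot_in(rmA)}

== RESULT ==
["ball_in(b5,rmA)", "free(left)", "free(right)", "robot_in(rmA)"]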